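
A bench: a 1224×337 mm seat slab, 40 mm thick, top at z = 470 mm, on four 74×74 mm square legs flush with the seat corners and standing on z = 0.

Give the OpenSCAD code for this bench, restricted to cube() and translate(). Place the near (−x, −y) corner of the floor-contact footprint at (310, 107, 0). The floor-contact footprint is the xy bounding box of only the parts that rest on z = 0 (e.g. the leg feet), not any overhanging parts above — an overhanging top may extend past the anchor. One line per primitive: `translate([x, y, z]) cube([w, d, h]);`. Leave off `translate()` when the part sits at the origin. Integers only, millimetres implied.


// leg_h = 470 − 40 = 430
translate([310, 107, 430]) cube([1224, 337, 40]);
translate([310, 107, 0]) cube([74, 74, 430]);
translate([310, 370, 0]) cube([74, 74, 430]);
translate([1460, 107, 0]) cube([74, 74, 430]);
translate([1460, 370, 0]) cube([74, 74, 430]);


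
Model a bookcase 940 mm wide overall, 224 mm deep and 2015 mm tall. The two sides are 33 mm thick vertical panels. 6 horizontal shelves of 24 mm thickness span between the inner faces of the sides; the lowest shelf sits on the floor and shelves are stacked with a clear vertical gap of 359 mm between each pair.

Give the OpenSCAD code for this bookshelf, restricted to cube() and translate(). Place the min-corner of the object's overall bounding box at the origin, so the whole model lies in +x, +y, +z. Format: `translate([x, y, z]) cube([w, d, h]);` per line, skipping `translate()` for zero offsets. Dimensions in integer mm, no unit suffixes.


cube([33, 224, 2015]);
translate([907, 0, 0]) cube([33, 224, 2015]);
translate([33, 0, 0]) cube([874, 224, 24]);
translate([33, 0, 383]) cube([874, 224, 24]);
translate([33, 0, 766]) cube([874, 224, 24]);
translate([33, 0, 1149]) cube([874, 224, 24]);
translate([33, 0, 1532]) cube([874, 224, 24]);
translate([33, 0, 1915]) cube([874, 224, 24]);


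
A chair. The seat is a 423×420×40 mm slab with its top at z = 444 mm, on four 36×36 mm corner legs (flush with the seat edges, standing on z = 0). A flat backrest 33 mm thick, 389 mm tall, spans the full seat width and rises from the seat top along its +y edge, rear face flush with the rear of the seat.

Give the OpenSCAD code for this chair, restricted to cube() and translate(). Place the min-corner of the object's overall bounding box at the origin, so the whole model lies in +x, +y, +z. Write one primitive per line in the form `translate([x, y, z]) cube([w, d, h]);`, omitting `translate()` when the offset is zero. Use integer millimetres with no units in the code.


translate([0, 0, 404]) cube([423, 420, 40]);
cube([36, 36, 404]);
translate([387, 0, 0]) cube([36, 36, 404]);
translate([0, 384, 0]) cube([36, 36, 404]);
translate([387, 384, 0]) cube([36, 36, 404]);
translate([0, 387, 444]) cube([423, 33, 389]);


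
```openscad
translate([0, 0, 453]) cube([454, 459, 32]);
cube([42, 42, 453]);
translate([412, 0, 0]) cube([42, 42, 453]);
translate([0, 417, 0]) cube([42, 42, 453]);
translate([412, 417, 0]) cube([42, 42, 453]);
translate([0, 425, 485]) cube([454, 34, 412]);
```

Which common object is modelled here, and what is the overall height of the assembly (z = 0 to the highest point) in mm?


A chair. The overall height is 897 mm.

A slab on four corner posts with a tall panel at the back — a chair. The seat slab sits at z = 453 with thickness 32, and the 412 mm backrest starts at the seat top, so the overall height is 453 + 32 + 412 = 897 mm.


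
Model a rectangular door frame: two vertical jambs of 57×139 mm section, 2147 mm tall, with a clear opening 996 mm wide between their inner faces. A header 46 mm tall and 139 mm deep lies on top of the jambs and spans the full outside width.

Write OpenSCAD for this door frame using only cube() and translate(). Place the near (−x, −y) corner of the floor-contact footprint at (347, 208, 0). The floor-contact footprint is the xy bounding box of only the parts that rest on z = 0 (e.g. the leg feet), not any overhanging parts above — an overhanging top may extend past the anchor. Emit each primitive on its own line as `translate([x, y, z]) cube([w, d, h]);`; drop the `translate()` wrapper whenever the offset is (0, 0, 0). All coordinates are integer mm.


translate([347, 208, 0]) cube([57, 139, 2147]);
translate([1400, 208, 0]) cube([57, 139, 2147]);
translate([347, 208, 2147]) cube([1110, 139, 46]);


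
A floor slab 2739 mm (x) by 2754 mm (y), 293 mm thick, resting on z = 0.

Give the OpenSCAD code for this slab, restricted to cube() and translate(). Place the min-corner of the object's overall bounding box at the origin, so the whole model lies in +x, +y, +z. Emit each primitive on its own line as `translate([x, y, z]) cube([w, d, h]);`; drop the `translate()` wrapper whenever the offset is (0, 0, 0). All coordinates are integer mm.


cube([2739, 2754, 293]);


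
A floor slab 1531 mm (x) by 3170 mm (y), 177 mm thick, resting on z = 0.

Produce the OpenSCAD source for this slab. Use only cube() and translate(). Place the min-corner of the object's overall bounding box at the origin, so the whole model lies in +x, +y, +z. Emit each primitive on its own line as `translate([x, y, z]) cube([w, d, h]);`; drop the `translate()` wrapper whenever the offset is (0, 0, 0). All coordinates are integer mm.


cube([1531, 3170, 177]);


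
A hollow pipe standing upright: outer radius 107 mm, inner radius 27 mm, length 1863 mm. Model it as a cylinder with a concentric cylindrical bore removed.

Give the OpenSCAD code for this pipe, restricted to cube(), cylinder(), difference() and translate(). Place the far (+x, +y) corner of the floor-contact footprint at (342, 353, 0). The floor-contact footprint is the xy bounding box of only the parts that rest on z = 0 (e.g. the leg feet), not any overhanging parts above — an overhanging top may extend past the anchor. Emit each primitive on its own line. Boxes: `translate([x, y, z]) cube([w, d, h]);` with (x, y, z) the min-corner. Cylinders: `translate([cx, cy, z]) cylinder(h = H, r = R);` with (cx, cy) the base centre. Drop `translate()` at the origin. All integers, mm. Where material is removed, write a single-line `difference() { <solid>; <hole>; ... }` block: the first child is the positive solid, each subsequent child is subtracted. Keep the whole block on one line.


difference() { translate([235, 246, 0]) cylinder(h = 1863, r = 107); translate([235, 246, 0]) cylinder(h = 1863, r = 27); }


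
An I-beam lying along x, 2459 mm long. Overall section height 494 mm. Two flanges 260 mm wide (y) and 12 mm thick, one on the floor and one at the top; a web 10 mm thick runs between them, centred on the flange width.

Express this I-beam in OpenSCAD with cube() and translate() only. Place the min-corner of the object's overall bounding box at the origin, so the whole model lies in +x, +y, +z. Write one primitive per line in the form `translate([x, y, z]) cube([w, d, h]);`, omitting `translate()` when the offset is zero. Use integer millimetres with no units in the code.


cube([2459, 260, 12]);
translate([0, 125, 12]) cube([2459, 10, 470]);
translate([0, 0, 482]) cube([2459, 260, 12]);


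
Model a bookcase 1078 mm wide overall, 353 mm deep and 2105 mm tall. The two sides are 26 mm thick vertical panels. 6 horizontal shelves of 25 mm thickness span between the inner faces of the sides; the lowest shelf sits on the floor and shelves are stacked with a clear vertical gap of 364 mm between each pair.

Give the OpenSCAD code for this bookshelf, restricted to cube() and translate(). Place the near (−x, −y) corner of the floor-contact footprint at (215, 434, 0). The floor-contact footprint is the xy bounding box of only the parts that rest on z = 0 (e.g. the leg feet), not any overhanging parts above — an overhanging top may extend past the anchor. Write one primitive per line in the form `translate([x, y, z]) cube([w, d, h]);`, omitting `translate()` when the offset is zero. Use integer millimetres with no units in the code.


translate([215, 434, 0]) cube([26, 353, 2105]);
translate([1267, 434, 0]) cube([26, 353, 2105]);
translate([241, 434, 0]) cube([1026, 353, 25]);
translate([241, 434, 389]) cube([1026, 353, 25]);
translate([241, 434, 778]) cube([1026, 353, 25]);
translate([241, 434, 1167]) cube([1026, 353, 25]);
translate([241, 434, 1556]) cube([1026, 353, 25]);
translate([241, 434, 1945]) cube([1026, 353, 25]);


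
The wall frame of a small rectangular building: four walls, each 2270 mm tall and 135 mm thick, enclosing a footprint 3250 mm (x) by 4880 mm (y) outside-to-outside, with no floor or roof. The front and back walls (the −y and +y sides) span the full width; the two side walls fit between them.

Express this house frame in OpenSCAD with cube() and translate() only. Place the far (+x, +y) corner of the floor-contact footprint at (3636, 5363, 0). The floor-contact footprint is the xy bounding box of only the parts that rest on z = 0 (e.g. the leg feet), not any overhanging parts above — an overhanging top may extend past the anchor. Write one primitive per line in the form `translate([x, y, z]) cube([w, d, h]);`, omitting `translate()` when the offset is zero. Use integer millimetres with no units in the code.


translate([386, 483, 0]) cube([3250, 135, 2270]);
translate([386, 5228, 0]) cube([3250, 135, 2270]);
translate([386, 618, 0]) cube([135, 4610, 2270]);
translate([3501, 618, 0]) cube([135, 4610, 2270]);


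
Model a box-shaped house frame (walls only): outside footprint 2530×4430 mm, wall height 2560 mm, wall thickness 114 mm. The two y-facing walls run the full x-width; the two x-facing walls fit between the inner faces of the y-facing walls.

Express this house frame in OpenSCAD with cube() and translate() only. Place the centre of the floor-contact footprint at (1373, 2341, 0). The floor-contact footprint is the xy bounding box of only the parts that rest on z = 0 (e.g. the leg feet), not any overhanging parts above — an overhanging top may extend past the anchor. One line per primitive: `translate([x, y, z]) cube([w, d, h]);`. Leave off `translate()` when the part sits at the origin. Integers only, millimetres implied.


translate([108, 126, 0]) cube([2530, 114, 2560]);
translate([108, 4442, 0]) cube([2530, 114, 2560]);
translate([108, 240, 0]) cube([114, 4202, 2560]);
translate([2524, 240, 0]) cube([114, 4202, 2560]);


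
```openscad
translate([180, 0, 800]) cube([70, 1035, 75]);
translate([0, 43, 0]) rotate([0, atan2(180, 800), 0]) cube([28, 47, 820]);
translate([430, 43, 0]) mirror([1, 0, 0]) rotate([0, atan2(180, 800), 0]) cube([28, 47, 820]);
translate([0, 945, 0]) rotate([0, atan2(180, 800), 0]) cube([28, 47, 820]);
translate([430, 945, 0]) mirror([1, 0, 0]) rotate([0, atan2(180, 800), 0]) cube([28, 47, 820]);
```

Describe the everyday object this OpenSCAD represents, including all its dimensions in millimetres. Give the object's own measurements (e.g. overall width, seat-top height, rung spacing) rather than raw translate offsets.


A sawhorse. A 70×1035×75 mm beam (x, y, z) sits on two A-frame leg pairs. Each pair is two raked legs of 28×47 mm section (47 mm along y) splaying symmetrically in x. Each leg rises 800 mm vertically over 180 mm of horizontal reach and is 820 mm long along its own axis. Every leg's outer bottom edge rests on the floor and its outer top edge meets a bottom edge of the beam — the left legs (tilting toward +x) meet the beam's −x bottom edge, the right legs (their mirror images, tilting toward −x) meet its +x bottom edge — so the leg tops tuck under the beam, the beam's underside is 800 mm above the floor, and the feet are 430 mm apart outside-to-outside with the beam centred between them. The two leg pairs are set in 43 mm from either end of the beam.


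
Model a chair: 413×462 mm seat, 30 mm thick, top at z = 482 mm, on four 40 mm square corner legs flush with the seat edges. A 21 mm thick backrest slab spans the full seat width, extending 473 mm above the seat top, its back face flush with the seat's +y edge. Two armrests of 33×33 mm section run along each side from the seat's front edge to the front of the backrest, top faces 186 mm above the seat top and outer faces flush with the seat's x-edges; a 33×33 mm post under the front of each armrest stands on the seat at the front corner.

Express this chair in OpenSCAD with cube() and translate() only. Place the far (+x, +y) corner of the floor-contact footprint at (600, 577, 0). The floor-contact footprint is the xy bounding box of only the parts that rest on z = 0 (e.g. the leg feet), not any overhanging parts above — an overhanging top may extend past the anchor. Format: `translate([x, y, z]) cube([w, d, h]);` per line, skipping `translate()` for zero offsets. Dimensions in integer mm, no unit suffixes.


translate([187, 115, 452]) cube([413, 462, 30]);
translate([187, 115, 0]) cube([40, 40, 452]);
translate([560, 115, 0]) cube([40, 40, 452]);
translate([187, 537, 0]) cube([40, 40, 452]);
translate([560, 537, 0]) cube([40, 40, 452]);
translate([187, 556, 482]) cube([413, 21, 473]);
translate([187, 115, 635]) cube([33, 441, 33]);
translate([567, 115, 635]) cube([33, 441, 33]);
translate([187, 115, 482]) cube([33, 33, 153]);
translate([567, 115, 482]) cube([33, 33, 153]);


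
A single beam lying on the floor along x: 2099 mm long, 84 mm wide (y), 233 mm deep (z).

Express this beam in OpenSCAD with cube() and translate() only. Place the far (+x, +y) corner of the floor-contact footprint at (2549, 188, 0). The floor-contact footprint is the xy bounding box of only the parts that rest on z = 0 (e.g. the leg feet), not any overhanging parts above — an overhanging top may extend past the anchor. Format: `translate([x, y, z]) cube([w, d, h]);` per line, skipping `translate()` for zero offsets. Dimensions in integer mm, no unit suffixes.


translate([450, 104, 0]) cube([2099, 84, 233]);


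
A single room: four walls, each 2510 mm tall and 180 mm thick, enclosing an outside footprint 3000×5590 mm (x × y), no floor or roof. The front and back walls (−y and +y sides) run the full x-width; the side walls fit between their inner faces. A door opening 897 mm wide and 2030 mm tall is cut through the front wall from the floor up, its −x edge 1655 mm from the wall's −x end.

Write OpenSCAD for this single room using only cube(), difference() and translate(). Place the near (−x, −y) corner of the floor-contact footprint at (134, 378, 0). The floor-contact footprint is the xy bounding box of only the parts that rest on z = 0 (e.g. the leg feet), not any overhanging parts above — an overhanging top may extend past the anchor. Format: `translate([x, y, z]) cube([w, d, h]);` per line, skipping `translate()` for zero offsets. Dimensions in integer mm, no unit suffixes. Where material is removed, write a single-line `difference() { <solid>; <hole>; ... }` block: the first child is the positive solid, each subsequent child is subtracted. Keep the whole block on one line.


difference() { translate([134, 378, 0]) cube([3000, 180, 2510]); translate([1789, 378, 0]) cube([897, 180, 2030]); }
translate([134, 5788, 0]) cube([3000, 180, 2510]);
translate([134, 558, 0]) cube([180, 5230, 2510]);
translate([2954, 558, 0]) cube([180, 5230, 2510]);


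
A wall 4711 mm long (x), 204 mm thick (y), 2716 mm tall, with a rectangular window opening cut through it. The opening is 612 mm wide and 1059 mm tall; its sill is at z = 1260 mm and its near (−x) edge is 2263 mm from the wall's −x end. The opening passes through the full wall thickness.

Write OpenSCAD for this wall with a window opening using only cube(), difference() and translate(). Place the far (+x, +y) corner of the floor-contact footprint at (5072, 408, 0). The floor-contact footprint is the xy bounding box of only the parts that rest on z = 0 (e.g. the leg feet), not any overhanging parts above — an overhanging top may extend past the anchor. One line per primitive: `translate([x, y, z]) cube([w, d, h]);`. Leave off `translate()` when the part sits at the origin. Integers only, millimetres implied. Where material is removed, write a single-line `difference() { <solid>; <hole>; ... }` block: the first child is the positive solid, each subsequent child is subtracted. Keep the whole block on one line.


difference() { translate([361, 204, 0]) cube([4711, 204, 2716]); translate([2624, 204, 1260]) cube([612, 204, 1059]); }


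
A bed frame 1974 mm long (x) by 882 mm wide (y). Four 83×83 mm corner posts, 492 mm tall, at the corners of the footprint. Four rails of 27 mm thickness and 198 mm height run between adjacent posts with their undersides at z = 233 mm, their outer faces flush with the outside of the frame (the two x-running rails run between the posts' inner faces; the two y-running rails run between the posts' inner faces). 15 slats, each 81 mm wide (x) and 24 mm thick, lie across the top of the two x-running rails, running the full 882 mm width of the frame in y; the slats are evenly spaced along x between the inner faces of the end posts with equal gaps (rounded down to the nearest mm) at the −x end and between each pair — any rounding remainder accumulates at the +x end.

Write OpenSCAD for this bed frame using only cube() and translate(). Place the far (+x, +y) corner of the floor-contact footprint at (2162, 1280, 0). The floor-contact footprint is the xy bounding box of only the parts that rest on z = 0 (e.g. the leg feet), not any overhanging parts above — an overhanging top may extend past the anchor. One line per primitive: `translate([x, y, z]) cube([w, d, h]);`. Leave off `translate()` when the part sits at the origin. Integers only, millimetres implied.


// slat z = rail_z + rail_h = 233 + 198 = 431
// slat gap = ⌊(1808 − 15·81) / 16⌋ = 37
translate([188, 398, 0]) cube([83, 83, 492]);
translate([188, 1197, 0]) cube([83, 83, 492]);
translate([2079, 398, 0]) cube([83, 83, 492]);
translate([2079, 1197, 0]) cube([83, 83, 492]);
translate([271, 398, 233]) cube([1808, 27, 198]);
translate([271, 1253, 233]) cube([1808, 27, 198]);
translate([188, 481, 233]) cube([27, 716, 198]);
translate([2135, 481, 233]) cube([27, 716, 198]);
translate([308, 398, 431]) cube([81, 882, 24]);
translate([426, 398, 431]) cube([81, 882, 24]);
translate([544, 398, 431]) cube([81, 882, 24]);
translate([662, 398, 431]) cube([81, 882, 24]);
translate([780, 398, 431]) cube([81, 882, 24]);
translate([898, 398, 431]) cube([81, 882, 24]);
translate([1016, 398, 431]) cube([81, 882, 24]);
translate([1134, 398, 431]) cube([81, 882, 24]);
translate([1252, 398, 431]) cube([81, 882, 24]);
translate([1370, 398, 431]) cube([81, 882, 24]);
translate([1488, 398, 431]) cube([81, 882, 24]);
translate([1606, 398, 431]) cube([81, 882, 24]);
translate([1724, 398, 431]) cube([81, 882, 24]);
translate([1842, 398, 431]) cube([81, 882, 24]);
translate([1960, 398, 431]) cube([81, 882, 24]);


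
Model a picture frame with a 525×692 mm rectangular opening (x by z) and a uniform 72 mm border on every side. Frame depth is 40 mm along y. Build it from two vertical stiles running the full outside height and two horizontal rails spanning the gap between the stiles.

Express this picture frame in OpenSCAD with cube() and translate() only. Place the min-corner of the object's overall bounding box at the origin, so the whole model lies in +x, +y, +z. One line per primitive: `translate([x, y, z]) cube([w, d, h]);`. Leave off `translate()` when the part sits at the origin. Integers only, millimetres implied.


cube([72, 40, 836]);
translate([597, 0, 0]) cube([72, 40, 836]);
translate([72, 0, 0]) cube([525, 40, 72]);
translate([72, 0, 764]) cube([525, 40, 72]);


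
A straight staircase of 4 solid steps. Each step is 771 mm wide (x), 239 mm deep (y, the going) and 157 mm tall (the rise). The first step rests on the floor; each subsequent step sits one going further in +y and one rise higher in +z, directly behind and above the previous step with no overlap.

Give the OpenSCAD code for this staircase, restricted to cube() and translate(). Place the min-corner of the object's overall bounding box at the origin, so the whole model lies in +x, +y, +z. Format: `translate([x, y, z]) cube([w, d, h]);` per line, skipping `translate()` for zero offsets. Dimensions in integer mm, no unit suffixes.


cube([771, 239, 157]);
translate([0, 239, 157]) cube([771, 239, 157]);
translate([0, 478, 314]) cube([771, 239, 157]);
translate([0, 717, 471]) cube([771, 239, 157]);


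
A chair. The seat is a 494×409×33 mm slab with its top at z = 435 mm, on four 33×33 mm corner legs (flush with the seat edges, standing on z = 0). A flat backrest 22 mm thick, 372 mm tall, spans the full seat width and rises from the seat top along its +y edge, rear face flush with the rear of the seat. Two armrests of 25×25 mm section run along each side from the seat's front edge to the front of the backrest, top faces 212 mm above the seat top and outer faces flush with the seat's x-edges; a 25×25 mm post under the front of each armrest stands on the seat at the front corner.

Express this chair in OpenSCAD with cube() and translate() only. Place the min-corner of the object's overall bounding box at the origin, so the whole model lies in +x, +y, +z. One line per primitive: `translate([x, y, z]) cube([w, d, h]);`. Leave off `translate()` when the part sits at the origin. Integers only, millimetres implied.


// leg_h = 435 - 33 = 402
// arm post h = 212 - 25 = 187
translate([0, 0, 402]) cube([494, 409, 33]);
cube([33, 33, 402]);
translate([461, 0, 0]) cube([33, 33, 402]);
translate([0, 376, 0]) cube([33, 33, 402]);
translate([461, 376, 0]) cube([33, 33, 402]);
translate([0, 387, 435]) cube([494, 22, 372]);
translate([0, 0, 622]) cube([25, 387, 25]);
translate([469, 0, 622]) cube([25, 387, 25]);
translate([0, 0, 435]) cube([25, 25, 187]);
translate([469, 0, 435]) cube([25, 25, 187]);


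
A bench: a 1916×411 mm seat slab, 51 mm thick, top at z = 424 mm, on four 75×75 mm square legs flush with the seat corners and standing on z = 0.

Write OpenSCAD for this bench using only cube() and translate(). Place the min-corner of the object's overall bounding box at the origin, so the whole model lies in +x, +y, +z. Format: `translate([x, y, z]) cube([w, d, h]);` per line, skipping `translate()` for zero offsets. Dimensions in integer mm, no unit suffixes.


translate([0, 0, 373]) cube([1916, 411, 51]);
cube([75, 75, 373]);
translate([0, 336, 0]) cube([75, 75, 373]);
translate([1841, 0, 0]) cube([75, 75, 373]);
translate([1841, 336, 0]) cube([75, 75, 373]);


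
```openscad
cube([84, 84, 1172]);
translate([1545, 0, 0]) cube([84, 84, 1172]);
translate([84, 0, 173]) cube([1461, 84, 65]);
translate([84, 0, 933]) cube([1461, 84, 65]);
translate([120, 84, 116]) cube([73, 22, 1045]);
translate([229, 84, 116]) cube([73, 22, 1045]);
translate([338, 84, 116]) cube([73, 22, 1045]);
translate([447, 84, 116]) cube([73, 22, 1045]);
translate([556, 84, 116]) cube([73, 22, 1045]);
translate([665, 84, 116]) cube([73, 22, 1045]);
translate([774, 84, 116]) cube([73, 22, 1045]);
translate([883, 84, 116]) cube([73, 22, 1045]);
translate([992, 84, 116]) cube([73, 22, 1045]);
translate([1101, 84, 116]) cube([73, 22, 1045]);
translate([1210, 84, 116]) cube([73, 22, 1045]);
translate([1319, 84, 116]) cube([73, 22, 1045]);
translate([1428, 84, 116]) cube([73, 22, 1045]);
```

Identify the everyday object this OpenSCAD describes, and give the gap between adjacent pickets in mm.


A fence section. The picket gap is 36 mm.

Two posts, two rails, 13 pickets — a fence section. Span 1461 mm holds 13 pickets of 73 mm with 14 equal gaps: ⌊(1461 − 13·73) / 14⌋ = 36 mm.


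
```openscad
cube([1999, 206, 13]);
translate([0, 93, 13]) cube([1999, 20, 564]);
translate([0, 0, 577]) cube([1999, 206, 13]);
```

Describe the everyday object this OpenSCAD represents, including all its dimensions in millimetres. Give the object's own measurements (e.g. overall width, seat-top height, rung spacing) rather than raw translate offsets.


An I-beam lying along x, 1999 mm long. Overall section height 590 mm. Two flanges 206 mm wide (y) and 13 mm thick, one on the floor and one at the top; a web 20 mm thick runs between them, centred on the flange width.


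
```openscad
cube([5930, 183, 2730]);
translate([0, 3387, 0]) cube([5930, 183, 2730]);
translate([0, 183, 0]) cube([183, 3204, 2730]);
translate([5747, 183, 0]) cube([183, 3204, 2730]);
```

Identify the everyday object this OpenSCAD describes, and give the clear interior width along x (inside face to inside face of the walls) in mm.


A house (or room) frame. The interior width is 5564 mm.

Four 2730 mm walls enclosing a rectangle with no floor or roof — a room or house frame. Outside width is 5930 mm and wall thickness is 183 mm, so the interior width is 5930 − 2 × 183 = 5564 mm.


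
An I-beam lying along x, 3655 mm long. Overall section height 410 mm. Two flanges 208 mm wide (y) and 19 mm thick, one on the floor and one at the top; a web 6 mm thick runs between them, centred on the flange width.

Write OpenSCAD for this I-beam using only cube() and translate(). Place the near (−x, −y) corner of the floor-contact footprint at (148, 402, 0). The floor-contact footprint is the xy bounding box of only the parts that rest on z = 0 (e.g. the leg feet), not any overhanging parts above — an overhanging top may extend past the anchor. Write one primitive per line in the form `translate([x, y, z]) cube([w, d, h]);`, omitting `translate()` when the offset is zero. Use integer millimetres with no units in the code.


translate([148, 402, 0]) cube([3655, 208, 19]);
translate([148, 503, 19]) cube([3655, 6, 372]);
translate([148, 402, 391]) cube([3655, 208, 19]);


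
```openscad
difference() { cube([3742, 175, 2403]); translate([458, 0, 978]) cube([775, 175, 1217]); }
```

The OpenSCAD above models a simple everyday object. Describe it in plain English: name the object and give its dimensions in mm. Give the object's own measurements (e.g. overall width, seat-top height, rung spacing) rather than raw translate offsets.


A wall 3742 mm long (x), 175 mm thick (y), 2403 mm tall, with a rectangular window opening cut through it. The opening is 775 mm wide and 1217 mm tall; its sill is at z = 978 mm and its near (−x) edge is 458 mm from the wall's −x end. The opening passes through the full wall thickness.


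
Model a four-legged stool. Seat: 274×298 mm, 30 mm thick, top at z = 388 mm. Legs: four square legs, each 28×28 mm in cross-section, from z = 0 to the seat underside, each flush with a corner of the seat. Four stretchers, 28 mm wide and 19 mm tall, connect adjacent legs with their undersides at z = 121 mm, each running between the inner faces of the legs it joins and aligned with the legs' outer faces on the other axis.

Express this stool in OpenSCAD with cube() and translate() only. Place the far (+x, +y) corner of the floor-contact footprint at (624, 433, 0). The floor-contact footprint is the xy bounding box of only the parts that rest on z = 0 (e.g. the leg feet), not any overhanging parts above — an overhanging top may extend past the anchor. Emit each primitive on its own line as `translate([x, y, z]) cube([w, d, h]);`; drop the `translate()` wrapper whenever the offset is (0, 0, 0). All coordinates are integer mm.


translate([350, 135, 358]) cube([274, 298, 30]);
translate([350, 135, 0]) cube([28, 28, 358]);
translate([596, 135, 0]) cube([28, 28, 358]);
translate([350, 405, 0]) cube([28, 28, 358]);
translate([596, 405, 0]) cube([28, 28, 358]);
translate([378, 135, 121]) cube([218, 28, 19]);
translate([378, 405, 121]) cube([218, 28, 19]);
translate([350, 163, 121]) cube([28, 242, 19]);
translate([596, 163, 121]) cube([28, 242, 19]);


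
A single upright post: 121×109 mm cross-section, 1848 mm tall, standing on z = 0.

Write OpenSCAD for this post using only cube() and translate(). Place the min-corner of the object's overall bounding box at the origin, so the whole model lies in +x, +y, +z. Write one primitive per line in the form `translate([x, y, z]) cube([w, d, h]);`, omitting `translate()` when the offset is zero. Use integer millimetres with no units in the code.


cube([121, 109, 1848]);


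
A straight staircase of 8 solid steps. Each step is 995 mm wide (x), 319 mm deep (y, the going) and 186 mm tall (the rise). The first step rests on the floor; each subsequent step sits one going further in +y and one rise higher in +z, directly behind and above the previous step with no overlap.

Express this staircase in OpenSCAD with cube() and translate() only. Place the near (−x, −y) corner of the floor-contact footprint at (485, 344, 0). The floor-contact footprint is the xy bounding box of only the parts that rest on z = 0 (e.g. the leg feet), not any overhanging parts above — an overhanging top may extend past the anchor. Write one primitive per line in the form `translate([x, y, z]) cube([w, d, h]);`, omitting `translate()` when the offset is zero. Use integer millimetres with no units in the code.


translate([485, 344, 0]) cube([995, 319, 186]);
translate([485, 663, 186]) cube([995, 319, 186]);
translate([485, 982, 372]) cube([995, 319, 186]);
translate([485, 1301, 558]) cube([995, 319, 186]);
translate([485, 1620, 744]) cube([995, 319, 186]);
translate([485, 1939, 930]) cube([995, 319, 186]);
translate([485, 2258, 1116]) cube([995, 319, 186]);
translate([485, 2577, 1302]) cube([995, 319, 186]);


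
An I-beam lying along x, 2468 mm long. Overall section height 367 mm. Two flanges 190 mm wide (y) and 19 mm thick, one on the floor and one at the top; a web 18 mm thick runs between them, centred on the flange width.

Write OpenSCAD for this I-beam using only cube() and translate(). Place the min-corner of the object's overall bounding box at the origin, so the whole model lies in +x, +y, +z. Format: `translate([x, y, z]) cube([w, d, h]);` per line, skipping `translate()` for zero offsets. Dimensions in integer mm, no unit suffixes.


cube([2468, 190, 19]);
translate([0, 86, 19]) cube([2468, 18, 329]);
translate([0, 0, 348]) cube([2468, 190, 19]);


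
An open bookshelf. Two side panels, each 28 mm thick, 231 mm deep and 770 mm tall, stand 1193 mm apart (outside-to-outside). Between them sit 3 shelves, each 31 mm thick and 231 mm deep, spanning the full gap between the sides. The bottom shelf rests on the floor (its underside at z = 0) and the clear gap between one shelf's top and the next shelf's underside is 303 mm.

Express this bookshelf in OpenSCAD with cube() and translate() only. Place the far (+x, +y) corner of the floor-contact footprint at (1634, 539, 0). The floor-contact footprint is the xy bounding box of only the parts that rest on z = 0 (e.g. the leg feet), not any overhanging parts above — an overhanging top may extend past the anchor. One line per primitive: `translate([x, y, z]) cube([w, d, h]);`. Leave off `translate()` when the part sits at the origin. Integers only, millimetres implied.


translate([441, 308, 0]) cube([28, 231, 770]);
translate([1606, 308, 0]) cube([28, 231, 770]);
translate([469, 308, 0]) cube([1137, 231, 31]);
translate([469, 308, 334]) cube([1137, 231, 31]);
translate([469, 308, 668]) cube([1137, 231, 31]);


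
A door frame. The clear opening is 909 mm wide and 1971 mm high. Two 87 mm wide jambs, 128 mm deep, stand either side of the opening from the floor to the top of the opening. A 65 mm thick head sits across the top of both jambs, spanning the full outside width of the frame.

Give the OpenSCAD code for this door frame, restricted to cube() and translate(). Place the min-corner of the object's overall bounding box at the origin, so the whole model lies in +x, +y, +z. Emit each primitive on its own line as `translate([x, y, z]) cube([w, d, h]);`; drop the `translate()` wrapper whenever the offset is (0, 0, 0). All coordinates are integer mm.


cube([87, 128, 1971]);
translate([996, 0, 0]) cube([87, 128, 1971]);
translate([0, 0, 1971]) cube([1083, 128, 65]);


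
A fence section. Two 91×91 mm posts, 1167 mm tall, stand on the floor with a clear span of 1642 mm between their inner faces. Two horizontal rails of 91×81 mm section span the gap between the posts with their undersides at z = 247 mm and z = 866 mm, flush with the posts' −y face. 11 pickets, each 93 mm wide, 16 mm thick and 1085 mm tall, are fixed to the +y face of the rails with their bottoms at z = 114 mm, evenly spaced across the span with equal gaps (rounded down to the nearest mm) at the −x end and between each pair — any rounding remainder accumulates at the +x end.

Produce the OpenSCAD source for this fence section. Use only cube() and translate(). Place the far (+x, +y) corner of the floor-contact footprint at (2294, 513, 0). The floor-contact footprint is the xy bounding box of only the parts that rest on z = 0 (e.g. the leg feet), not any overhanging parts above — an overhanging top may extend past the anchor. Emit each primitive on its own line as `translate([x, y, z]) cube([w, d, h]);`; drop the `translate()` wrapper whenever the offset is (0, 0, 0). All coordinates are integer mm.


translate([470, 422, 0]) cube([91, 91, 1167]);
translate([2203, 422, 0]) cube([91, 91, 1167]);
translate([561, 422, 247]) cube([1642, 91, 81]);
translate([561, 422, 866]) cube([1642, 91, 81]);
translate([612, 513, 114]) cube([93, 16, 1085]);
translate([756, 513, 114]) cube([93, 16, 1085]);
translate([900, 513, 114]) cube([93, 16, 1085]);
translate([1044, 513, 114]) cube([93, 16, 1085]);
translate([1188, 513, 114]) cube([93, 16, 1085]);
translate([1332, 513, 114]) cube([93, 16, 1085]);
translate([1476, 513, 114]) cube([93, 16, 1085]);
translate([1620, 513, 114]) cube([93, 16, 1085]);
translate([1764, 513, 114]) cube([93, 16, 1085]);
translate([1908, 513, 114]) cube([93, 16, 1085]);
translate([2052, 513, 114]) cube([93, 16, 1085]);


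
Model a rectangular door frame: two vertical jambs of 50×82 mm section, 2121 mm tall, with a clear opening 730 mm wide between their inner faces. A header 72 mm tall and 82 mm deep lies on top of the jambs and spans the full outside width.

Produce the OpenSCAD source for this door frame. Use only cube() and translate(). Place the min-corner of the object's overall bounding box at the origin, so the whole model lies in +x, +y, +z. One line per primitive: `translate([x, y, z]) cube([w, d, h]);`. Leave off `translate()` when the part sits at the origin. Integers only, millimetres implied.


cube([50, 82, 2121]);
translate([780, 0, 0]) cube([50, 82, 2121]);
translate([0, 0, 2121]) cube([830, 82, 72]);


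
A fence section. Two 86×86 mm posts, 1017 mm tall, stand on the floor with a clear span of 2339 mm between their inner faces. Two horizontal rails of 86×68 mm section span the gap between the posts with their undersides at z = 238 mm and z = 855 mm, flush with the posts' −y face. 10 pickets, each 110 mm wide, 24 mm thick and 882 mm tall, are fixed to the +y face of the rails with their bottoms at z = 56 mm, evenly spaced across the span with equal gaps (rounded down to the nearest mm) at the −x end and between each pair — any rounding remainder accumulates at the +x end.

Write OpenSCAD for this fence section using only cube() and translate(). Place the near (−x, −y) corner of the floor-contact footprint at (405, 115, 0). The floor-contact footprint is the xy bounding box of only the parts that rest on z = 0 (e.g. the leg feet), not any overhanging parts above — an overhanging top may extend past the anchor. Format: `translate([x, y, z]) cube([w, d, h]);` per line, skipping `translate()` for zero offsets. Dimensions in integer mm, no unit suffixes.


translate([405, 115, 0]) cube([86, 86, 1017]);
translate([2830, 115, 0]) cube([86, 86, 1017]);
translate([491, 115, 238]) cube([2339, 86, 68]);
translate([491, 115, 855]) cube([2339, 86, 68]);
translate([603, 201, 56]) cube([110, 24, 882]);
translate([825, 201, 56]) cube([110, 24, 882]);
translate([1047, 201, 56]) cube([110, 24, 882]);
translate([1269, 201, 56]) cube([110, 24, 882]);
translate([1491, 201, 56]) cube([110, 24, 882]);
translate([1713, 201, 56]) cube([110, 24, 882]);
translate([1935, 201, 56]) cube([110, 24, 882]);
translate([2157, 201, 56]) cube([110, 24, 882]);
translate([2379, 201, 56]) cube([110, 24, 882]);
translate([2601, 201, 56]) cube([110, 24, 882]);


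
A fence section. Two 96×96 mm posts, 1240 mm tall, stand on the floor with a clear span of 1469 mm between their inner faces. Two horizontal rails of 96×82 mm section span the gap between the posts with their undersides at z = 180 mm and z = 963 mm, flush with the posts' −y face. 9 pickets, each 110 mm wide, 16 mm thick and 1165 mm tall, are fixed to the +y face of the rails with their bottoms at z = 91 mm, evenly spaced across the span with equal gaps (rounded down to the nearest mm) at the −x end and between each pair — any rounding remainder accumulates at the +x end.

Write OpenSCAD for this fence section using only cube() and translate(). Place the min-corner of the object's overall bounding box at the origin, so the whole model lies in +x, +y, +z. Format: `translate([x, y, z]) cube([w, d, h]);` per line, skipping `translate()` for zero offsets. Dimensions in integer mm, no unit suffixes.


cube([96, 96, 1240]);
translate([1565, 0, 0]) cube([96, 96, 1240]);
translate([96, 0, 180]) cube([1469, 96, 82]);
translate([96, 0, 963]) cube([1469, 96, 82]);
translate([143, 96, 91]) cube([110, 16, 1165]);
translate([300, 96, 91]) cube([110, 16, 1165]);
translate([457, 96, 91]) cube([110, 16, 1165]);
translate([614, 96, 91]) cube([110, 16, 1165]);
translate([771, 96, 91]) cube([110, 16, 1165]);
translate([928, 96, 91]) cube([110, 16, 1165]);
translate([1085, 96, 91]) cube([110, 16, 1165]);
translate([1242, 96, 91]) cube([110, 16, 1165]);
translate([1399, 96, 91]) cube([110, 16, 1165]);


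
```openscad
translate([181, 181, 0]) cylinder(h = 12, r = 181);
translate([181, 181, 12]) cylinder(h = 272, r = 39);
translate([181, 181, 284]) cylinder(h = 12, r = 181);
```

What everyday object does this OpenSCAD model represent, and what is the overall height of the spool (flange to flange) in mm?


A spool. The overall height is 296 mm.

Three coaxial cylinders, large–small–large — a spool. Two 12 mm flanges and a 272 mm core give 12 + 272 + 12 = 296 mm.


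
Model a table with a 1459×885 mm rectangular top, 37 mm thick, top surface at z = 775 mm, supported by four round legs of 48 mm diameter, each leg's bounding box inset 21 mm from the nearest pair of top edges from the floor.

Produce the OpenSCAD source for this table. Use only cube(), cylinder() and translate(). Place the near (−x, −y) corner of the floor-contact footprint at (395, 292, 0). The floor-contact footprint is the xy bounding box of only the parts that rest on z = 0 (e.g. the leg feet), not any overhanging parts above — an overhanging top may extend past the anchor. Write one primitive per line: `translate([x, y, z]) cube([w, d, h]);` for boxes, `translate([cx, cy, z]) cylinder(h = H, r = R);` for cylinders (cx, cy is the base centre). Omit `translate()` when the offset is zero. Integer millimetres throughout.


// leg_h = 775 - 37 = 738
translate([374, 271, 738]) cube([1459, 885, 37]);
translate([419, 316, 0]) cylinder(h = 738, r = 24);
translate([1788, 316, 0]) cylinder(h = 738, r = 24);
translate([419, 1111, 0]) cylinder(h = 738, r = 24);
translate([1788, 1111, 0]) cylinder(h = 738, r = 24);


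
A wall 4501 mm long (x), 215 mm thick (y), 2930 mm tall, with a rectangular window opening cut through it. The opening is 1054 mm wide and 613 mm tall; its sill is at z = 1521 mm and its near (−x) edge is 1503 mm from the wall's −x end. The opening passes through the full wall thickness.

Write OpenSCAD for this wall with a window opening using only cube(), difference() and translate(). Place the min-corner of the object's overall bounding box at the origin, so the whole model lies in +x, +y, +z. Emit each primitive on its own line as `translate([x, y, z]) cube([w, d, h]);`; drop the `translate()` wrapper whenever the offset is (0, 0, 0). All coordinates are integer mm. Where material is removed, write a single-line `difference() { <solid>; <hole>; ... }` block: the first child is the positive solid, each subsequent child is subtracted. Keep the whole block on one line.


difference() { cube([4501, 215, 2930]); translate([1503, 0, 1521]) cube([1054, 215, 613]); }
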